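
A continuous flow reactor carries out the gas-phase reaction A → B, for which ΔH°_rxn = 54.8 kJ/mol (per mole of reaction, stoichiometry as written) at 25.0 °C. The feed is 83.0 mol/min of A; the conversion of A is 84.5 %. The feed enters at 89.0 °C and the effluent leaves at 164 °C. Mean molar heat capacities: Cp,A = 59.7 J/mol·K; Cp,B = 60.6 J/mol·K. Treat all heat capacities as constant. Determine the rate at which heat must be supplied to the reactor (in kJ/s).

Extent of reaction ξ = 0.845 × 83.0 = 70.135 mol/min
Reaction term: ξ·ΔH°_rxn = 70.135 × 54.8 = 3843.4 kJ/min
Sensible, feed 89.0→25 °C: -317.13 kJ/min
Outlet flows (mol/min): A 12.865, B 70.135
Sensible, products 25→164 °C: 697.53 kJ/min
Q = ΔH = 4223.8 kJ/min = 70.397 kW
Heat supplied = 70.397 kJ/s

Q_in = 70.4 kJ/s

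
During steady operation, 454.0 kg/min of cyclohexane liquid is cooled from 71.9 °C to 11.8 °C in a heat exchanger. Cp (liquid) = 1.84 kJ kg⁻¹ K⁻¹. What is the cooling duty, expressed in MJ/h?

Q = ṁ·Cp·ΔT = 454.0 × 1.84 × (11.8 − 71.9) = -50205 kJ/min
Converting: 50205 / 60 s = 836.75 kW
Cooling duty = 3012.3 MJ/h

Q_c = 3010 MJ/h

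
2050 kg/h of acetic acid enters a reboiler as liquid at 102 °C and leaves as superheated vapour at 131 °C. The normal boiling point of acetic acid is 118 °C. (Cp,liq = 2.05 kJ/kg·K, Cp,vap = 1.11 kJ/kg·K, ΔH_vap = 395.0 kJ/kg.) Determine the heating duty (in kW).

liquid 102→118 °C: 32.8 kJ/kg
vaporisation at 118 °C: 395 kJ/kg
vapour 118→131 °C: 14.43 kJ/kg
Δh = 32.8 + 395 + 14.43 = 442.23 kJ/kg
Q = ṁ·Δh = 2050 kg/h × 442.23 kJ/kg = 906570 kJ/h
|Q| = 251.83 kW

Q = 252 kW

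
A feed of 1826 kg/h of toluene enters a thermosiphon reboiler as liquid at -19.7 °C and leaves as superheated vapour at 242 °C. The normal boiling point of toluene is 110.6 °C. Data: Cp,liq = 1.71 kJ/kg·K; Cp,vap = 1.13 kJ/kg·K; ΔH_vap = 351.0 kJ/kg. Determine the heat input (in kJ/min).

Q = 22000 kJ/min

liquid -19.7→110.6 °C: 222.81 kJ/kg
vaporisation at 110.6 °C: 351 kJ/kg
vapour 110.6→242 °C: 148.48 kJ/kg
Δh = 222.81 + 351 + 148.48 = 722.29 kJ/kg
Q = ṁ·Δh = 1826 kg/h × 722.29 kJ/kg = 1.3189e+06 kJ/h
|Q| = 366.36 kW = 21982 kJ/min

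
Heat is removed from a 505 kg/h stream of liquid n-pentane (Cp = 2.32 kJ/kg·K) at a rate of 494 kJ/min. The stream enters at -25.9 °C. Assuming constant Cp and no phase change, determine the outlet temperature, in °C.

T_out = -51.2 °C

Q = 494 kJ/min = 29640 kJ/h
ΔT = Q/(ṁ·Cp) = 29640/(505×2.32) = 25.299 K
T_out = -25.9 − 25.299 = -51.199 °C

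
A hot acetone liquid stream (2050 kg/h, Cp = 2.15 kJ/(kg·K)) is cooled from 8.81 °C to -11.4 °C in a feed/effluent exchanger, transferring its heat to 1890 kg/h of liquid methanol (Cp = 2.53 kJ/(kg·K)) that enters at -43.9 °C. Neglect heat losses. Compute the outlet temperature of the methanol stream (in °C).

T_c,out = -25.3 °C

Heat released by hot stream: Q = 2050 × 2.15 × (8.81 − -11.4) = 89076 kJ/h
Energy balance on cold side (adiabatic exchanger): Q = ṁ_c·Cp_c·(T_c,out − T_c,in)
T_c,out = -43.9 + 89076/(1890 × 2.53) = -25.272 °C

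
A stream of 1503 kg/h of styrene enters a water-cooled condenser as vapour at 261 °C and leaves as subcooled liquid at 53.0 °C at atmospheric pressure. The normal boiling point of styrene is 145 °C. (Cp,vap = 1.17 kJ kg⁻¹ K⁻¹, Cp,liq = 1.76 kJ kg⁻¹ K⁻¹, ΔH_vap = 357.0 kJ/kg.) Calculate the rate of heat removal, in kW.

Q_c = 273 kW

vapour 261→145 °C: -135.72 kJ/kg
condensation at 145 °C: -357 kJ/kg
liquid 145→53.0 °C: -161.92 kJ/kg
Δh = -135.72 + -357 + -161.92 = -654.64 kJ/kg
Q = ṁ·Δh = 1503 kg/h × -654.64 kJ/kg = -983920 kJ/h
|Q| = 273.31 kW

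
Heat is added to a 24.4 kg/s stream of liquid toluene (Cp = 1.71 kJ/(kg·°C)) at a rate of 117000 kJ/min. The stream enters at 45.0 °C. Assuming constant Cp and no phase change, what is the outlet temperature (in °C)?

T_out = 91.7 °C

Q = 117000 kJ/min = 1950 kJ/s
ΔT = Q/(ṁ·Cp) = 1950/(24.4×1.71) = 46.736 K
T_out = 45.0 + 46.736 = 91.736 °C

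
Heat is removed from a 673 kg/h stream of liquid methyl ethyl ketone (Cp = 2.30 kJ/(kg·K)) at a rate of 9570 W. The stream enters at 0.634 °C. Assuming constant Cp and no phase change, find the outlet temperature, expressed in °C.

Q = 9570 W = 34452 kJ/h
ΔT = Q/(ṁ·Cp) = 34452/(673×2.30) = 22.257 K
T_out = 0.634 − 22.257 = -21.623 °C

T_out = -21.6 °C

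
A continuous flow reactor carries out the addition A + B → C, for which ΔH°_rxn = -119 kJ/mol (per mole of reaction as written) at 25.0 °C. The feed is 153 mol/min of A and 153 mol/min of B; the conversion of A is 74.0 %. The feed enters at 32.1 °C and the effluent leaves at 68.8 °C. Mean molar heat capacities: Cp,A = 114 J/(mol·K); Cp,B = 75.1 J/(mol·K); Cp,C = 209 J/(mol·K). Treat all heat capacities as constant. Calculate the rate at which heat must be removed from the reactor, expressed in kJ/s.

Extent of reaction ξ = 0.740 × 153 = 113.22 mol/min
Reaction term: ξ·ΔH°_rxn = 113.22 × -119 = -13473 kJ/min
Sensible, feed 32.1→25 °C: -205.42 kJ/min
Outlet flows (mol/min): A 39.78, B 39.78, C 113.22
Sensible, products 25→68.8 °C: 1365.9 kJ/min
Q = ΔH = -12313 kJ/min = -205.21 kW
Heat removed = 205.21 kJ/s

Q_out = 205 kJ/s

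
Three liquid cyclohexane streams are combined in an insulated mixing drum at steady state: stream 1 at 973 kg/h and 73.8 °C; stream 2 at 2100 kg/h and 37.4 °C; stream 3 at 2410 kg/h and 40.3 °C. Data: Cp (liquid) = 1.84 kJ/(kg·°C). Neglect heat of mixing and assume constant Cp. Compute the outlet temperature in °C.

T_out = 45.1 °C

Energy balance with Q = 0: Σ ṁᵢCp,ᵢ(T_out − Tᵢ) = 0
Σ ṁᵢCp,ᵢTᵢ = 973×1.84×73.8 + 2100×1.84×37.4 + 2410×1.84×40.3 = 455350
Σ ṁᵢCp,ᵢ = 973×1.84 + 2100×1.84 + 2410×1.84 = 10089
T_out = 455350 / 10089 = 45.134 °C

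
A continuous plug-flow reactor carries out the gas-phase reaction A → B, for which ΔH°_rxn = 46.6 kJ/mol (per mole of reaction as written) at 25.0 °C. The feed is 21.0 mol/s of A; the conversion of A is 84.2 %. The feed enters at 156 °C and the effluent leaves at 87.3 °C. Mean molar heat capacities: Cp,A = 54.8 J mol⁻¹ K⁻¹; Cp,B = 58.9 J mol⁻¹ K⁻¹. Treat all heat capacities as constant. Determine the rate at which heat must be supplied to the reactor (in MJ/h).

Extent of reaction ξ = 0.842 × 21.0 = 17.682 mol/s
Reaction term: ξ·ΔH°_rxn = 17.682 × 46.6 = 823.98 kJ/s
Sensible, feed 156→25 °C: -150.75 kJ/s
Outlet flows (mol/s): A 3.318, B 17.682
Sensible, products 25→87.3 °C: 76.211 kJ/s
Q = ΔH = 749.44 kJ/s = 749.44 kW
Heat supplied = 2698 MJ/h

Q_in = 2700 MJ/h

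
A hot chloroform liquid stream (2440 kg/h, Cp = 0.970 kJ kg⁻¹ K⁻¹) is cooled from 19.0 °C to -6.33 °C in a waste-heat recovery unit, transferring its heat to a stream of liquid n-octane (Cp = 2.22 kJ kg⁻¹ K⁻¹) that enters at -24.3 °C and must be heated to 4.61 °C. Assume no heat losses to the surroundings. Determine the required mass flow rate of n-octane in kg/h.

Heat released by hot stream: Q = 2440 × 0.970 × (19.0 − -6.33) = 59951 kJ/h
Energy balance on cold side (adiabatic exchanger): Q = ṁ_c·Cp_c·(T_c,out − T_c,in)
ṁ_c = 59951 / [2.22 × (4.61 − -24.3)] = 934.1 kg/h

ṁ_c = 934 kg/h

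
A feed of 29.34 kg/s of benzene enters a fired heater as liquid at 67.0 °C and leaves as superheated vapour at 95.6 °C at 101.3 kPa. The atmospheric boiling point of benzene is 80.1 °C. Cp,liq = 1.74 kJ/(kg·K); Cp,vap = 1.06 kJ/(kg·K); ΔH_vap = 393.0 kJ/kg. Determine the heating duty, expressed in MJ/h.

liquid 67.0→80.1 °C: 22.794 kJ/kg
vaporisation at 80.1 °C: 393 kJ/kg
vapour 80.1→95.6 °C: 16.43 kJ/kg
Δh = 22.794 + 393 + 16.43 = 432.22 kJ/kg
Q = ṁ·Δh = 29.34 kg/s × 432.22 kJ/kg = 12681 kJ/s
|Q| = 12681 kW = 45653 MJ/h

Q = 45700 MJ/h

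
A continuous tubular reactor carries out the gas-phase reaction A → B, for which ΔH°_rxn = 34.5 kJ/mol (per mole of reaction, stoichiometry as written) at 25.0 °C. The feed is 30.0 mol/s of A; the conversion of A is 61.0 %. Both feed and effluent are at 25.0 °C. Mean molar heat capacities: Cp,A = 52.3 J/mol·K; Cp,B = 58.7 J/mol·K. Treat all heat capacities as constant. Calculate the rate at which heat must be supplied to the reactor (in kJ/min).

Extent of reaction ξ = 0.610 × 30.0 = 18.3 mol/s
Reaction term: ξ·ΔH°_rxn = 18.3 × 34.5 = 631.35 kJ/s
Q = ΔH = 631.35 kJ/s = 631.35 kW
Heat supplied = 37881 kJ/min

Q_in = 37900 kJ/min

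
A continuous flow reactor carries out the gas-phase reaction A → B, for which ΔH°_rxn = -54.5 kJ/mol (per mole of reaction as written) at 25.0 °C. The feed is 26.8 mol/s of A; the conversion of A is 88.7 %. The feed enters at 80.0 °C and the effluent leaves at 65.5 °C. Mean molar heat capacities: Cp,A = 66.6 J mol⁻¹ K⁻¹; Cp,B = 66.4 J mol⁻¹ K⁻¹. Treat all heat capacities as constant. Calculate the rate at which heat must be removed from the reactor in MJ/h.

Q_out = 4760 MJ/h

Extent of reaction ξ = 0.887 × 26.8 = 23.772 mol/s
Reaction term: ξ·ΔH°_rxn = 23.772 × -54.5 = -1295.6 kJ/s
Sensible, feed 80.0→25 °C: -98.168 kJ/s
Outlet flows (mol/s): A 3.0284, B 23.772
Sensible, products 25→65.5 °C: 72.095 kJ/s
Q = ΔH = -1321.6 kJ/s = -1321.6 kW
Heat removed = 4757.9 MJ/h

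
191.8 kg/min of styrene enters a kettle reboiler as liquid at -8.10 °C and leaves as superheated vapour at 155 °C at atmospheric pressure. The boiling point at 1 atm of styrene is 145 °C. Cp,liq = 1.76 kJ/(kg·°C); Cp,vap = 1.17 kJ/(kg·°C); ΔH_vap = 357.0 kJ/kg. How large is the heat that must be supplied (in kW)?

Q = 2040 kW

liquid -8.10→145 °C: 269.46 kJ/kg
vaporisation at 145 °C: 357 kJ/kg
vapour 145→155 °C: 11.7 kJ/kg
Δh = 269.46 + 357 + 11.7 = 638.16 kJ/kg
Q = ṁ·Δh = 191.8 kg/min × 638.16 kJ/kg = 122400 kJ/min
|Q| = 2040 kW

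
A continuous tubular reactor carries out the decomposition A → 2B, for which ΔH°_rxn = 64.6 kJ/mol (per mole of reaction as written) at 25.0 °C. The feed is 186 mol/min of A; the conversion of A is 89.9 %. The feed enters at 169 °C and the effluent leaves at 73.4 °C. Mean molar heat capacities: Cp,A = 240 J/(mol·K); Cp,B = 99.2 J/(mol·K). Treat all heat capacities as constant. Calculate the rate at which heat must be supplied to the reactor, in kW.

Extent of reaction ξ = 0.899 × 186 = 167.21 mol/min
Reaction term: ξ·ΔH°_rxn = 167.21 × 64.6 = 10802 kJ/min
Sensible, feed 169→25 °C: -6428.2 kJ/min
Outlet flows (mol/min): A 18.786, B 334.43
Sensible, products 25→73.4 °C: 1823.9 kJ/min
Q = ΔH = 6197.8 kJ/min = 103.3 kW
Heat supplied = 103.3 kW

Q_in = 103 kW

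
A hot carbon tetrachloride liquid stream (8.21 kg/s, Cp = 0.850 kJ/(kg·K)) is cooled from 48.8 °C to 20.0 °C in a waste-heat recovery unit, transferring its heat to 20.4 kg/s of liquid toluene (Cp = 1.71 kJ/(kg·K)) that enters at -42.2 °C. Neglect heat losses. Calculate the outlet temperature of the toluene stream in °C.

T_c,out = -36.4 °C

Heat released by hot stream: Q = 8.21 × 0.850 × (48.8 − 20.0) = 200.98 kJ/s
Energy balance on cold side (adiabatic exchanger): Q = ṁ_c·Cp_c·(T_c,out − T_c,in)
T_c,out = -42.2 + 200.98/(20.4 × 1.71) = -36.439 °C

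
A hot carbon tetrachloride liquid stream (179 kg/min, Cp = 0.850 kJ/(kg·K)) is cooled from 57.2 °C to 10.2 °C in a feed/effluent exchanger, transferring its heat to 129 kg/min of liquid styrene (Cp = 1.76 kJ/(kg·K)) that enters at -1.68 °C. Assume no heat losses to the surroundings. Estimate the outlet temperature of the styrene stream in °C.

T_c,out = 29.8 °C

Heat released by hot stream: Q = 179 × 0.850 × (57.2 − 10.2) = 7151.1 kJ/min
Energy balance on cold side (adiabatic exchanger): Q = ṁ_c·Cp_c·(T_c,out − T_c,in)
T_c,out = -1.68 + 7151.1/(129 × 1.76) = 29.817 °C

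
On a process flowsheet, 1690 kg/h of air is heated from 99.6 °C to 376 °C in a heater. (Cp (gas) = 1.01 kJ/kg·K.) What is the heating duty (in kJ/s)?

Q = 131 kJ/s

Q = ṁ·Cp·ΔT = 1690 × 1.01 × (376 − 99.6) = 471790 kJ/h
Converting: 471790 / 3600 s = 131.05 kW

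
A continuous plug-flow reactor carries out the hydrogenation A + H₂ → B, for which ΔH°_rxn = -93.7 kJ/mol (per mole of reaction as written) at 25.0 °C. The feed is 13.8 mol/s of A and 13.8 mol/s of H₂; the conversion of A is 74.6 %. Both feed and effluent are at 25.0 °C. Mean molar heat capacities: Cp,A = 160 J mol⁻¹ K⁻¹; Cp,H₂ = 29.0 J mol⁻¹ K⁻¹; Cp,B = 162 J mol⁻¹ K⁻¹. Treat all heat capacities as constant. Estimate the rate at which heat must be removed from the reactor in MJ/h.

Q_out = 3470 MJ/h

Extent of reaction ξ = 0.746 × 13.8 = 10.295 mol/s
Reaction term: ξ·ΔH°_rxn = 10.295 × -93.7 = -964.62 kJ/s
Q = ΔH = -964.62 kJ/s = -964.62 kW
Heat removed = 3472.6 MJ/h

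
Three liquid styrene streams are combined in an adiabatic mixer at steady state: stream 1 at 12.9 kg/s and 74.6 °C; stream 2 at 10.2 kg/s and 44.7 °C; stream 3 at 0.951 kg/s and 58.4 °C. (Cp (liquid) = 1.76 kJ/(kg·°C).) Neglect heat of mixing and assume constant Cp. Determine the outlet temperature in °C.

T_out = 61.3 °C

No heat crosses the boundary, so H_out = H_in.
T_out = Σ ṁᵢCp,ᵢTᵢ / Σ ṁᵢCp,ᵢ
      = 2593.9 / 42.33 = 61.279 °C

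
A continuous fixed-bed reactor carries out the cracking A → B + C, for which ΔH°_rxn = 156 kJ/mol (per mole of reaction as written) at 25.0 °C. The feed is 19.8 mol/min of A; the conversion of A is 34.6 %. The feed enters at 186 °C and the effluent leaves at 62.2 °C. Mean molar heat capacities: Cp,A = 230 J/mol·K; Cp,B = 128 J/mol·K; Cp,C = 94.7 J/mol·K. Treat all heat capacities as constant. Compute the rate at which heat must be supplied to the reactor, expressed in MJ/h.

Q_in = 30.2 MJ/h

Extent of reaction ξ = 0.346 × 19.8 = 6.8508 mol/min
Reaction term: ξ·ΔH°_rxn = 6.8508 × 156 = 1068.7 kJ/min
Sensible, feed 186→25 °C: -733.19 kJ/min
Outlet flows (mol/min): A 12.949, B 6.8508, C 6.8508
Sensible, products 25→62.2 °C: 167.55 kJ/min
Q = ΔH = 503.08 kJ/min = 8.3847 kW
Heat supplied = 30.185 MJ/h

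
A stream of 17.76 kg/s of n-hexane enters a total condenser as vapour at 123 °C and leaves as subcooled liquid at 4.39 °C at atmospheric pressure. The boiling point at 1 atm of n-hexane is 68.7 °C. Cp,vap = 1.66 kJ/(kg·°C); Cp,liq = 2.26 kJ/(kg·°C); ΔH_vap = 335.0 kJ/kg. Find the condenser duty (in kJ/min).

vapour 123→68.7 °C: -90.138 kJ/kg
condensation at 68.7 °C: -335 kJ/kg
liquid 68.7→4.39 °C: -145.34 kJ/kg
Δh = -90.138 + -335 + -145.34 = -570.48 kJ/kg
Q = ṁ·Δh = 17.76 kg/s × -570.48 kJ/kg = -10132 kJ/s
|Q| = 10132 kW = 607900 kJ/min

Q_c = 608000 kJ/min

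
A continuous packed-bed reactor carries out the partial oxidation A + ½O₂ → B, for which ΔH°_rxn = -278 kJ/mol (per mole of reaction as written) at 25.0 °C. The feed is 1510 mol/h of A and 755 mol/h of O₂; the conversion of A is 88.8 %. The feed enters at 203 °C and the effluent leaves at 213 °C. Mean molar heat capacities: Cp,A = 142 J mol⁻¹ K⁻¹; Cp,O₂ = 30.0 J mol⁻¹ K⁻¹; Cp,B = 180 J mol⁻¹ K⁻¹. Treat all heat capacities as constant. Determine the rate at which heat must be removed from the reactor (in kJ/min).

Q_out = 6080 kJ/min

Extent of reaction ξ = 0.888 × 1510 = 1340.9 mol/h
Reaction term: ξ·ΔH°_rxn = 1340.9 × -278 = -372760 kJ/h
Sensible, feed 203→25 °C: -42198 kJ/h
Outlet flows (mol/h): A 169.12, O₂ 84.56, B 1340.9
Sensible, products 25→213 °C: 50367 kJ/h
Q = ΔH = -364600 kJ/h = -101.28 kW
Heat removed = 6076.6 kJ/min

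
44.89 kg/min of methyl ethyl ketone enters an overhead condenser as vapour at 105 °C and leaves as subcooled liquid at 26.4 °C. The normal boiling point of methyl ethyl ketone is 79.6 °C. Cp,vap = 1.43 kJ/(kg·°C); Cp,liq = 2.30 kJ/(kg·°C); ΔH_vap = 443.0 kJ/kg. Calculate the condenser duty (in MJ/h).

Q_c = 1620 MJ/h

vapour 105→79.6 °C: -36.322 kJ/kg
condensation at 79.6 °C: -443 kJ/kg
liquid 79.6→26.4 °C: -122.36 kJ/kg
Δh = -36.322 + -443 + -122.36 = -601.68 kJ/kg
Q = ṁ·Δh = 44.89 kg/min × -601.68 kJ/kg = -27010 kJ/min
|Q| = 450.16 kW = 1620.6 MJ/h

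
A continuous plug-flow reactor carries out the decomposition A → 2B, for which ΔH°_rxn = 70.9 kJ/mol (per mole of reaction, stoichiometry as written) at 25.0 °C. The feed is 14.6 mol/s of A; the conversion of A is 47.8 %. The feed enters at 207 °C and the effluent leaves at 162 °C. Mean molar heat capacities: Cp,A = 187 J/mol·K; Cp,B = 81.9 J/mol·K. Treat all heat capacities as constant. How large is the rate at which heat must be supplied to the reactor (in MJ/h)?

Q_in = 1260 MJ/h

Extent of reaction ξ = 0.478 × 14.6 = 6.9788 mol/s
Reaction term: ξ·ΔH°_rxn = 6.9788 × 70.9 = 494.8 kJ/s
Sensible, feed 207→25 °C: -496.9 kJ/s
Outlet flows (mol/s): A 7.6212, B 13.958
Sensible, products 25→162 °C: 351.86 kJ/s
Q = ΔH = 349.76 kJ/s = 349.76 kW
Heat supplied = 1259.1 MJ/h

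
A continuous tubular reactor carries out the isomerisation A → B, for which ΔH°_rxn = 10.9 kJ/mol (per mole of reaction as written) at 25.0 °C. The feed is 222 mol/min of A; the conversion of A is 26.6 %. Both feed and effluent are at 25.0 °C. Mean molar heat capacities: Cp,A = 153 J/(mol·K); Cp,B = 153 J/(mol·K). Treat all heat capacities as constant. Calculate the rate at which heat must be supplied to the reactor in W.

Extent of reaction ξ = 0.266 × 222 = 59.052 mol/min
Reaction term: ξ·ΔH°_rxn = 59.052 × 10.9 = 643.67 kJ/min
Q = ΔH = 643.67 kJ/min = 10.728 kW
Heat supplied = 10728 W

Q_in = 10700 W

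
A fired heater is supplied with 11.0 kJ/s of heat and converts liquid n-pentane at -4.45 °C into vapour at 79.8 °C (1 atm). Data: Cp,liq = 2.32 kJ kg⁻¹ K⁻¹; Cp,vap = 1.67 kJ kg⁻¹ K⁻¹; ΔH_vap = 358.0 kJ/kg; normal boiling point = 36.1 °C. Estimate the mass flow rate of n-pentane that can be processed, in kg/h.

ṁ = 75.4 kg/h

Δh = 2.32×(36.1−-4.45) + 358.0 + 1.67×(79.8−36.1) = 525.06 kJ/kg
Q = 11.0 kJ/s = 11 kJ/s = 39600 kJ/h
ṁ = Q/Δh = 39600 / 525.06 = 75.421 kg/h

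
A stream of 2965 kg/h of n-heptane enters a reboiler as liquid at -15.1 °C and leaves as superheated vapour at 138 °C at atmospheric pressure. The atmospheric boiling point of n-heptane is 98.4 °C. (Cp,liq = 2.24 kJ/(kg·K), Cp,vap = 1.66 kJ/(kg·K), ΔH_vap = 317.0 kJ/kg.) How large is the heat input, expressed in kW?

liquid -15.1→98.4 °C: 254.24 kJ/kg
vaporisation at 98.4 °C: 317 kJ/kg
vapour 98.4→138 °C: 65.736 kJ/kg
Δh = 254.24 + 317 + 65.736 = 636.98 kJ/kg
Q = ṁ·Δh = 2965 kg/h × 636.98 kJ/kg = 1.8886e+06 kJ/h
|Q| = 524.62 kW

Q = 525 kW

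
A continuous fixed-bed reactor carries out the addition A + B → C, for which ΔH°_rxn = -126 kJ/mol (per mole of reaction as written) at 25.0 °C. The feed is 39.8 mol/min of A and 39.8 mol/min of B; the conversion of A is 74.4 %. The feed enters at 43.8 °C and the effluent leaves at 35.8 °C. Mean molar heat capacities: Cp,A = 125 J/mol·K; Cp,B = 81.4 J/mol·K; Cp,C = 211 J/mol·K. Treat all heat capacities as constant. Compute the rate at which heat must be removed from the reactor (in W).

Q_out = 63300 W

Extent of reaction ξ = 0.744 × 39.8 = 29.611 mol/min
Reaction term: ξ·ΔH°_rxn = 29.611 × -126 = -3731 kJ/min
Sensible, feed 43.8→25 °C: -154.44 kJ/min
Outlet flows (mol/min): A 10.189, B 10.189, C 29.611
Sensible, products 25→35.8 °C: 90.19 kJ/min
Q = ΔH = -3795.3 kJ/min = -63.254 kW
Heat removed = 63254 W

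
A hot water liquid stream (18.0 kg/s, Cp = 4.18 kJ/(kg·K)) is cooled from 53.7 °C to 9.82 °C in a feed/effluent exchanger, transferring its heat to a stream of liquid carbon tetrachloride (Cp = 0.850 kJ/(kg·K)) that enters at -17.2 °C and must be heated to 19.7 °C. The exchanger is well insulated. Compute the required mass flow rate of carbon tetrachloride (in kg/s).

Heat released by hot stream: Q = 18.0 × 4.18 × (53.7 − 9.82) = 3301.5 kJ/s
Energy balance on cold side (adiabatic exchanger): Q = ṁ_c·Cp_c·(T_c,out − T_c,in)
ṁ_c = 3301.5 / [0.850 × (19.7 − -17.2)] = 105.26 kg/s

ṁ_c = 105 kg/s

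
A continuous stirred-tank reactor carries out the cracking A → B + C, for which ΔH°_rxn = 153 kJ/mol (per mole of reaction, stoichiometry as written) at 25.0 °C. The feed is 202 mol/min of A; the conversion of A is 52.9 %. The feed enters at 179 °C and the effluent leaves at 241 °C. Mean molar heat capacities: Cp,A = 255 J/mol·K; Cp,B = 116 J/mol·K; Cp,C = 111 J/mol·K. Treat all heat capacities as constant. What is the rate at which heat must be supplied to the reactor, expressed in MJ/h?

Q_in = 1130 MJ/h

Extent of reaction ξ = 0.529 × 202 = 106.86 mol/min
Reaction term: ξ·ΔH°_rxn = 106.86 × 153 = 16349 kJ/min
Sensible, feed 179→25 °C: -7932.5 kJ/min
Outlet flows (mol/min): A 95.142, B 106.86, C 106.86
Sensible, products 25→241 °C: 10480 kJ/min
Q = ΔH = 18897 kJ/min = 314.94 kW
Heat supplied = 1133.8 MJ/h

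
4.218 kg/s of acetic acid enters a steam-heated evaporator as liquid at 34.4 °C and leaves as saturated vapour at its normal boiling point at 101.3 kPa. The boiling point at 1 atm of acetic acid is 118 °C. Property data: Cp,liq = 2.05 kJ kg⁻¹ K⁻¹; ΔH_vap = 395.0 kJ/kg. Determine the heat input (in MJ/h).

Q = 8600 MJ/h

liquid 34.4→118 °C: 171.38 kJ/kg
vaporisation at 118 °C: 395 kJ/kg
Δh = 171.38 + 395 = 566.38 kJ/kg
Q = ṁ·Δh = 4.218 kg/s × 566.38 kJ/kg = 2389 kJ/s
|Q| = 2389 kW = 8600.4 MJ/h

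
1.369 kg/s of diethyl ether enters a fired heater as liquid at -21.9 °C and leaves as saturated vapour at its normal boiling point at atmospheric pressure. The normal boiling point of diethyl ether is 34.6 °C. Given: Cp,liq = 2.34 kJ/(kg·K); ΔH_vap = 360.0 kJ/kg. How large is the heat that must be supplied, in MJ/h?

liquid -21.9→34.6 °C: 132.21 kJ/kg
vaporisation at 34.6 °C: 360 kJ/kg
Δh = 132.21 + 360 = 492.21 kJ/kg
Q = ṁ·Δh = 1.369 kg/s × 492.21 kJ/kg = 673.84 kJ/s
|Q| = 673.84 kW = 2425.8 MJ/h

Q = 2430 MJ/h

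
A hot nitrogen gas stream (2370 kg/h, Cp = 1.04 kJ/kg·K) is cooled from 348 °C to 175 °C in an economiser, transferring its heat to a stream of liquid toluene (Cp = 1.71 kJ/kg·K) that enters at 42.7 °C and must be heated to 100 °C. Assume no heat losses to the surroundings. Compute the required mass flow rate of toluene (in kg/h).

Heat released by hot stream: Q = 2370 × 1.04 × (348 − 175) = 426410 kJ/h
Energy balance on cold side (adiabatic exchanger): Q = ṁ_c·Cp_c·(T_c,out − T_c,in)
ṁ_c = 426410 / [1.71 × (100 − 42.7)] = 4351.9 kg/h

ṁ_c = 4350 kg/h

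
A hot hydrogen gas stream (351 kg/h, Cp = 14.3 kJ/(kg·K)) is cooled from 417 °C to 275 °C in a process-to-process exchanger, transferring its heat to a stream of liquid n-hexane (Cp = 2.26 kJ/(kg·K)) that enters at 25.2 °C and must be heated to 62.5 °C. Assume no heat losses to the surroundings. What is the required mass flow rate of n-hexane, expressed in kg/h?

Heat released by hot stream: Q = 351 × 14.3 × (417 − 275) = 712740 kJ/h
Energy balance on cold side (adiabatic exchanger): Q = ṁ_c·Cp_c·(T_c,out − T_c,in)
ṁ_c = 712740 / [2.26 × (62.5 − 25.2)] = 8455 kg/h

ṁ_c = 8460 kg/h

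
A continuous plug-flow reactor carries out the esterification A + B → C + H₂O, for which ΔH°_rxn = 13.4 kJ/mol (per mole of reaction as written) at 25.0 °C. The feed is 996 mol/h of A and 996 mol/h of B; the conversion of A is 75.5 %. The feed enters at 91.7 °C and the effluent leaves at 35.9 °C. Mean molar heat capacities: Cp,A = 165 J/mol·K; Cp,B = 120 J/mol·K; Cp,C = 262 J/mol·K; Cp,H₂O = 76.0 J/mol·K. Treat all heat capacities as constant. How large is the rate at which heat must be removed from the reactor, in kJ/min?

Extent of reaction ξ = 0.755 × 996 = 751.98 mol/h
Reaction term: ξ·ΔH°_rxn = 751.98 × 13.4 = 10077 kJ/h
Sensible, feed 91.7→25 °C: -18933 kJ/h
Outlet flows (mol/h): A 244.02, B 244.02, C 751.98, H₂O 751.98
Sensible, products 25→35.9 °C: 3528.5 kJ/h
Q = ΔH = -5328.4 kJ/h = -1.4801 kW
Heat removed = 88.807 kJ/min

Q_out = 88.8 kJ/min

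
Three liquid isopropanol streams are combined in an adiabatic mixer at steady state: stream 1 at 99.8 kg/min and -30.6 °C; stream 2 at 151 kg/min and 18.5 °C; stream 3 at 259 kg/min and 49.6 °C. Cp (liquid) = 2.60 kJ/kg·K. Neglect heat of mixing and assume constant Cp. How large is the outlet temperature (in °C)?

T_out = 24.7 °C

Energy balance with Q = 0: Σ ṁᵢCp,ᵢ(T_out − Tᵢ) = 0
Σ ṁᵢCp,ᵢTᵢ = 99.8×2.60×-30.6 + 151×2.60×18.5 + 259×2.60×49.6 = 32724
Σ ṁᵢCp,ᵢ = 99.8×2.60 + 151×2.60 + 259×2.60 = 1325.5
T_out = 32724 / 1325.5 = 24.688 °C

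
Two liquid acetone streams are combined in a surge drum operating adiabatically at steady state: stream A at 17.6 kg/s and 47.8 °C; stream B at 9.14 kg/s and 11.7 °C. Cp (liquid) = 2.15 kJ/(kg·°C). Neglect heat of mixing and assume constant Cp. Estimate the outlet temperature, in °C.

T_out = 35.5 °C

No heat crosses the boundary, so H_out = H_in.
T_out = Σ ṁᵢCp,ᵢTᵢ / Σ ṁᵢCp,ᵢ
      = 2038.7 / 57.491 = 35.461 °C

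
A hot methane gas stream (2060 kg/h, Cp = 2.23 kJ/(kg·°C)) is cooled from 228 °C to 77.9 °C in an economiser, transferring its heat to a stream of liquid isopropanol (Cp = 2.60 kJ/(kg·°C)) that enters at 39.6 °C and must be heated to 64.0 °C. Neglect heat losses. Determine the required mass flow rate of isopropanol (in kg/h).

ṁ_c = 10900 kg/h

Heat released by hot stream: Q = 2060 × 2.23 × (228 − 77.9) = 689530 kJ/h
Energy balance on cold side (adiabatic exchanger): Q = ṁ_c·Cp_c·(T_c,out − T_c,in)
ṁ_c = 689530 / [2.60 × (64.0 − 39.6)] = 10869 kg/h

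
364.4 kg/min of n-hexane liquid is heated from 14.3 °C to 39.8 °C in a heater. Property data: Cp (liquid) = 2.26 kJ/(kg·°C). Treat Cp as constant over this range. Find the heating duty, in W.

Q = 350000 W

Q = ṁ·Cp·ΔT = 364.4 × 2.26 × (39.8 − 14.3) = 21000 kJ/min
Converting: 21000 / 60 s = 350.01 kW
Heating duty = 350010 W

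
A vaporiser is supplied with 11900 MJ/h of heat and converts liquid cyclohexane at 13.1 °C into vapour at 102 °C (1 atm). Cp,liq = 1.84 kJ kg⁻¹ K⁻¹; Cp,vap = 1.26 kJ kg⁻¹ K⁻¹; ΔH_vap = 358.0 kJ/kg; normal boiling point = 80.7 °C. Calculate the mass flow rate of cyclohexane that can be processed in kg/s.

Δh = 1.84×(80.7−13.1) + 358.0 + 1.26×(102−80.7) = 509.22 kJ/kg
Q = 11900 MJ/h = 3305.6 kJ/s = 3305.6 kJ/s
ṁ = Q/Δh = 3305.6 / 509.22 = 6.4914 kg/s

ṁ = 6.49 kg/s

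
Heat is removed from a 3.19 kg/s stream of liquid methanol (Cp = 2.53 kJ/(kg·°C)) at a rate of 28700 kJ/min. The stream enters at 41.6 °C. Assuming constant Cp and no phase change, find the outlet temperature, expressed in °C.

Q = 28700 kJ/min = 478.33 kJ/s
ΔT = Q/(ṁ·Cp) = 478.33/(3.19×2.53) = 59.268 K
T_out = 41.6 − 59.268 = -17.668 °C

T_out = -17.7 °C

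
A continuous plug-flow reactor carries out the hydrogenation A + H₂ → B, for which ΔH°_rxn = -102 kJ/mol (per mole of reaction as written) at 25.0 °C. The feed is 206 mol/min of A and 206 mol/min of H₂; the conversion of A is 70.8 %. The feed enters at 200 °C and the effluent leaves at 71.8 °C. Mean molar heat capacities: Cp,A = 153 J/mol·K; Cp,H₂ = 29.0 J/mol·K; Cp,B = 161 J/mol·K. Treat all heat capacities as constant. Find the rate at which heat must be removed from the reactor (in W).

Extent of reaction ξ = 0.708 × 206 = 145.85 mol/min
Reaction term: ξ·ΔH°_rxn = 145.85 × -102 = -14876 kJ/min
Sensible, feed 200→25 °C: -6561.1 kJ/min
Outlet flows (mol/min): A 60.152, H₂ 60.152, B 145.85
Sensible, products 25→71.8 °C: 1611.3 kJ/min
Q = ΔH = -19826 kJ/min = -330.44 kW
Heat removed = 330440 W

Q_out = 330000 W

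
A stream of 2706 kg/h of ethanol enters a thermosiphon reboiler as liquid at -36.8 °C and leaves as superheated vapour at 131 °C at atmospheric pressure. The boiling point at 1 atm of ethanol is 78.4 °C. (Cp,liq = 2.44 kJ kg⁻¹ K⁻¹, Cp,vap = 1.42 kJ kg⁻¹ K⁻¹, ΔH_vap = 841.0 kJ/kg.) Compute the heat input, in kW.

liquid -36.8→78.4 °C: 281.09 kJ/kg
vaporisation at 78.4 °C: 841 kJ/kg
vapour 78.4→131 °C: 74.692 kJ/kg
Δh = 281.09 + 841 + 74.692 = 1196.8 kJ/kg
Q = ṁ·Δh = 2706 kg/h × 1196.8 kJ/kg = 3.2385e+06 kJ/h
|Q| = 899.58 kW

Q = 900 kW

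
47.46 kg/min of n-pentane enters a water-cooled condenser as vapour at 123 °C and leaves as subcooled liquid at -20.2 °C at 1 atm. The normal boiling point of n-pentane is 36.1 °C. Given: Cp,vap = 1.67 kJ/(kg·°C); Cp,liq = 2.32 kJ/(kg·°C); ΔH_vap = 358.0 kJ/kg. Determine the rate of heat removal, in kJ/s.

Q_c = 501 kJ/s

vapour 123→36.1 °C: -145.12 kJ/kg
condensation at 36.1 °C: -358 kJ/kg
liquid 36.1→-20.2 °C: -130.62 kJ/kg
Δh = -145.12 + -358 + -130.62 = -633.74 kJ/kg
Q = ṁ·Δh = 47.46 kg/min × -633.74 kJ/kg = -30077 kJ/min
|Q| = 501.29 kW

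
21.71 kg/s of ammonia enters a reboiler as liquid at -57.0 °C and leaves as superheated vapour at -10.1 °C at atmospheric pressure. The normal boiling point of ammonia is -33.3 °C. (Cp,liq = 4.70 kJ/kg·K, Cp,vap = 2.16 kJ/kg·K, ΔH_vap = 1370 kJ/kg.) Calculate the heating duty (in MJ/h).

Q = 120000 MJ/h

liquid -57.0→-33.3 °C: 111.39 kJ/kg
vaporisation at -33.3 °C: 1370 kJ/kg
vapour -33.3→-10.1 °C: 50.112 kJ/kg
Δh = 111.39 + 1370 + 50.112 = 1531.5 kJ/kg
Q = ṁ·Δh = 21.71 kg/s × 1531.5 kJ/kg = 33249 kJ/s
|Q| = 33249 kW = 119700 MJ/h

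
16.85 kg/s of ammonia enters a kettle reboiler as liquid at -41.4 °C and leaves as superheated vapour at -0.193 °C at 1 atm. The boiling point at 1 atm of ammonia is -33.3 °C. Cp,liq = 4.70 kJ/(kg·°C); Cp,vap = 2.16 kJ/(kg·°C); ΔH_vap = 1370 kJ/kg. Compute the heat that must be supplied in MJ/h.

liquid -41.4→-33.3 °C: 38.07 kJ/kg
vaporisation at -33.3 °C: 1370 kJ/kg
vapour -33.3→-0.193 °C: 71.511 kJ/kg
Δh = 38.07 + 1370 + 71.511 = 1479.6 kJ/kg
Q = ṁ·Δh = 16.85 kg/s × 1479.6 kJ/kg = 24931 kJ/s
|Q| = 24931 kW = 89751 MJ/h

Q = 89800 MJ/h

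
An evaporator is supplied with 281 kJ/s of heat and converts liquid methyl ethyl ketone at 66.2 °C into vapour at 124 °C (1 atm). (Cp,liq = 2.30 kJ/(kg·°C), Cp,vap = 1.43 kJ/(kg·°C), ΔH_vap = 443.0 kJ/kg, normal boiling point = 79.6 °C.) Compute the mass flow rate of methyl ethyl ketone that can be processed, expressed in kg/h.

Δh = 2.30×(79.6−66.2) + 443.0 + 1.43×(124−79.6) = 537.31 kJ/kg
Q = 281 kJ/s = 281 kJ/s = 1.0116e+06 kJ/h
ṁ = Q/Δh = 1.0116e+06 / 537.31 = 1882.7 kg/h

ṁ = 1880 kg/h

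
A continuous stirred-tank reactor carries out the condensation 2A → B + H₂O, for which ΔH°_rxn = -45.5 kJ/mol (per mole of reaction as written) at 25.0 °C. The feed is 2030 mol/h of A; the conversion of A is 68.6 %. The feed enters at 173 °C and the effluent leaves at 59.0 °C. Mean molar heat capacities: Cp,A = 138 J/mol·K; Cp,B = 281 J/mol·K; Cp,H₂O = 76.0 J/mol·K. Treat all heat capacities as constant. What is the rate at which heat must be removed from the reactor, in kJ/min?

Q_out = 1030 kJ/min

Extent of reaction ξ = 0.686 × 2030 / 2 = 696.29 mol/h
Reaction term: ξ·ΔH°_rxn = 696.29 × -45.5 = -31681 kJ/h
Sensible, feed 173→25 °C: -41461 kJ/h
Outlet flows (mol/h): A 637.42, B 696.29, H₂O 696.29
Sensible, products 25→59.0 °C: 11442 kJ/h
Q = ΔH = -61700 kJ/h = -17.139 kW
Heat removed = 1028.3 kJ/min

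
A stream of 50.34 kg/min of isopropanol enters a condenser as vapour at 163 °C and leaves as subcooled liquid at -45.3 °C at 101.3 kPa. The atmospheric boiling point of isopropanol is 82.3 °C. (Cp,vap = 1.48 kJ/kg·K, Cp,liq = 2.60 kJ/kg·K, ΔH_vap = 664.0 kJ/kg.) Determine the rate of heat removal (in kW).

vapour 163→82.3 °C: -119.44 kJ/kg
condensation at 82.3 °C: -664 kJ/kg
liquid 82.3→-45.3 °C: -331.76 kJ/kg
Δh = -119.44 + -664 + -331.76 = -1115.2 kJ/kg
Q = ṁ·Δh = 50.34 kg/min × -1115.2 kJ/kg = -56139 kJ/min
|Q| = 935.65 kW

Q_c = 936 kW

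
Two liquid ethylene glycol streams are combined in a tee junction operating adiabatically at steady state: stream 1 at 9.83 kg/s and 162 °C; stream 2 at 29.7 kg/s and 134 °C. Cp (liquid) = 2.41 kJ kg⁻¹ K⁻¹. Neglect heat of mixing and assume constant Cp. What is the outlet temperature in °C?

T_out = 141 °C

Adiabatic, steady state ⇒ Σ ṁᵢCp,ᵢ(T_out − Tᵢ) = 0
T_out = Σ ṁᵢCp,ᵢTᵢ / Σ ṁᵢCp,ᵢ
      = 13429 / 95.267 = 140.96 °C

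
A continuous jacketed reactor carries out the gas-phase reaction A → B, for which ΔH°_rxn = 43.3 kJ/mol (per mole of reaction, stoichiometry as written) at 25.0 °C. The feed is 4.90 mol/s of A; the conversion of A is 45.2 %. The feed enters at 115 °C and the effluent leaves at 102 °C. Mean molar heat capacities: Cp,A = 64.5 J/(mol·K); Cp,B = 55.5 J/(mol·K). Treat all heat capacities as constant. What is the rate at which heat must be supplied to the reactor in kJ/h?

Q_in = 325000 kJ/h

Extent of reaction ξ = 0.452 × 4.90 = 2.2148 mol/s
Reaction term: ξ·ΔH°_rxn = 2.2148 × 43.3 = 95.901 kJ/s
Sensible, feed 115→25 °C: -28.445 kJ/s
Outlet flows (mol/s): A 2.6852, B 2.2148
Sensible, products 25→102 °C: 22.801 kJ/s
Q = ΔH = 90.257 kJ/s = 90.257 kW
Heat supplied = 324930 kJ/h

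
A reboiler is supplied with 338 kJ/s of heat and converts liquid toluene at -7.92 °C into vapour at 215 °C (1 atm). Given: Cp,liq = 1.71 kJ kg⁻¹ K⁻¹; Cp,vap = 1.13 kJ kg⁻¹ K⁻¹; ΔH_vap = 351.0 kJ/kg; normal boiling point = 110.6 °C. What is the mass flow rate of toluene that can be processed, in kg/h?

ṁ = 1810 kg/h

Δh = 1.71×(110.6−-7.92) + 351.0 + 1.13×(215−110.6) = 671.64 kJ/kg
Q = 338 kJ/s = 338 kJ/s = 1.2168e+06 kJ/h
ṁ = Q/Δh = 1.2168e+06 / 671.64 = 1811.7 kg/h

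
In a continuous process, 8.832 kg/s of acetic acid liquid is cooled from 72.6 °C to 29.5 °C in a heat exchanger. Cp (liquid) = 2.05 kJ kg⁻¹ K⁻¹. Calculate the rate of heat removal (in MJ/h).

Q = ṁ·Cp·ΔT = 8.832 × 2.05 × (29.5 − 72.6) = -780.35 kJ/s
Cooling duty = 2809.3 MJ/h

Q_c = 2810 MJ/h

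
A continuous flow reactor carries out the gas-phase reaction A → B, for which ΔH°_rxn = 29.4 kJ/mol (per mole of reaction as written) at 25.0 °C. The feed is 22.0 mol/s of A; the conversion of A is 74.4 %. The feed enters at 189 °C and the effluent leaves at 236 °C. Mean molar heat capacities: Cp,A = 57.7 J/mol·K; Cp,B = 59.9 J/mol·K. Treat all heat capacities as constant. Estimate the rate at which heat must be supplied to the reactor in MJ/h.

Q_in = 1970 MJ/h

Extent of reaction ξ = 0.744 × 22.0 = 16.368 mol/s
Reaction term: ξ·ΔH°_rxn = 16.368 × 29.4 = 481.22 kJ/s
Sensible, feed 189→25 °C: -208.18 kJ/s
Outlet flows (mol/s): A 5.632, B 16.368
Sensible, products 25→236 °C: 275.44 kJ/s
Q = ΔH = 548.48 kJ/s = 548.48 kW
Heat supplied = 1974.5 MJ/h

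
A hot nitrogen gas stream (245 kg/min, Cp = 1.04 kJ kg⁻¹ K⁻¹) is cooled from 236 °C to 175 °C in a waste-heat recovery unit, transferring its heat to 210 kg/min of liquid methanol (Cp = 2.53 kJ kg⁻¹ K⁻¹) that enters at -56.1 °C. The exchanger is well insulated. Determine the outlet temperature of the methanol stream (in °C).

T_c,out = -26.8 °C

Heat released by hot stream: Q = 245 × 1.04 × (236 − 175) = 15543 kJ/min
Energy balance on cold side (adiabatic exchanger): Q = ṁ_c·Cp_c·(T_c,out − T_c,in)
T_c,out = -56.1 + 15543/(210 × 2.53) = -26.846 °C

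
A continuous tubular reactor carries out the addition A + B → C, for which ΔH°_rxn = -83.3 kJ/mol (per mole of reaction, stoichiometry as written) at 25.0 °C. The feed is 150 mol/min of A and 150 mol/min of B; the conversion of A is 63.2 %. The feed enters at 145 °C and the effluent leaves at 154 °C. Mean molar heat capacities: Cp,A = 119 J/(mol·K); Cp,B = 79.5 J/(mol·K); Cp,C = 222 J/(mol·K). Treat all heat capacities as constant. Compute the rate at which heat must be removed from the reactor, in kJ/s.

Extent of reaction ξ = 0.632 × 150 = 94.8 mol/min
Reaction term: ξ·ΔH°_rxn = 94.8 × -83.3 = -7896.8 kJ/min
Sensible, feed 145→25 °C: -3573 kJ/min
Outlet flows (mol/min): A 55.2, B 55.2, C 94.8
Sensible, products 25→154 °C: 4128.4 kJ/min
Q = ΔH = -7341.5 kJ/min = -122.36 kW
Heat removed = 122.36 kJ/s

Q_out = 122 kJ/s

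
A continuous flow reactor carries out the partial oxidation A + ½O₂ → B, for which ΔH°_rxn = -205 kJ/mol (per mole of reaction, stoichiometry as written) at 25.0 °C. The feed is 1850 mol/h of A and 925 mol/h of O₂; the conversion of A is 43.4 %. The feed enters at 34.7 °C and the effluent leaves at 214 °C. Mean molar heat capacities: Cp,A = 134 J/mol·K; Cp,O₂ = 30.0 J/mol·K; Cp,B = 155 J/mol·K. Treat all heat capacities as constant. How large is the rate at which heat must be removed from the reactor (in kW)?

Q_out = 31.7 kW

Extent of reaction ξ = 0.434 × 1850 = 802.9 mol/h
Reaction term: ξ·ΔH°_rxn = 802.9 × -205 = -164590 kJ/h
Sensible, feed 34.7→25 °C: -2673.8 kJ/h
Outlet flows (mol/h): A 1047.1, O₂ 523.55, B 802.9
Sensible, products 25→214 °C: 53008 kJ/h
Q = ΔH = -114260 kJ/h = -31.739 kW
Heat removed = 31.739 kW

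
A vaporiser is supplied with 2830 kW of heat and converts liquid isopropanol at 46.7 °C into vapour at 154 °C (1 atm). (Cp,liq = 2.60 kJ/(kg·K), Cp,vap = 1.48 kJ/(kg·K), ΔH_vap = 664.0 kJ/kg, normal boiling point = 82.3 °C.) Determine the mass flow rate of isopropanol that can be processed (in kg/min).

ṁ = 197 kg/min

Δh = 2.60×(82.3−46.7) + 664.0 + 1.48×(154−82.3) = 862.68 kJ/kg
Q = 2830 kW = 2830 kJ/s = 169800 kJ/min
ṁ = Q/Δh = 169800 / 862.68 = 196.83 kg/min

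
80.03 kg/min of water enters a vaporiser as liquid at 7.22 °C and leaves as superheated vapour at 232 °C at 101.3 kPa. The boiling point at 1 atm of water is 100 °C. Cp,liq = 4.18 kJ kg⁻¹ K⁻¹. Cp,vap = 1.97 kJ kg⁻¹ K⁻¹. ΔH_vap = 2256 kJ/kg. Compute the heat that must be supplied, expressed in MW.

liquid 7.22→100 °C: 387.82 kJ/kg
vaporisation at 100 °C: 2256 kJ/kg
vapour 100→232 °C: 260.04 kJ/kg
Δh = 387.82 + 2256 + 260.04 = 2903.9 kJ/kg
Q = ṁ·Δh = 80.03 kg/min × 2903.9 kJ/kg = 232400 kJ/min
|Q| = 3873.3 kW = 3.8733 MW

Q = 3.87 MW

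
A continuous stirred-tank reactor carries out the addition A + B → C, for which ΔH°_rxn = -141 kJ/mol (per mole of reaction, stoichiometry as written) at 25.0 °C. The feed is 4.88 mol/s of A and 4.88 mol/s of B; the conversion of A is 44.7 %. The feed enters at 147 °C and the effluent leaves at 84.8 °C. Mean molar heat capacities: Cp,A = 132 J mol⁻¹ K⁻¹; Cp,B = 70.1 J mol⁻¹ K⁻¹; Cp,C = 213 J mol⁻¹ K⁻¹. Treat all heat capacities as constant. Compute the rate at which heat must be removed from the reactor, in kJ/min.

Q_out = 22000 kJ/min

Extent of reaction ξ = 0.447 × 4.88 = 2.1814 mol/s
Reaction term: ξ·ΔH°_rxn = 2.1814 × -141 = -307.57 kJ/s
Sensible, feed 147→25 °C: -120.32 kJ/s
Outlet flows (mol/s): A 2.6986, B 2.6986, C 2.1814
Sensible, products 25→84.8 °C: 60.399 kJ/s
Q = ΔH = -367.49 kJ/s = -367.49 kW
Heat removed = 22050 kJ/min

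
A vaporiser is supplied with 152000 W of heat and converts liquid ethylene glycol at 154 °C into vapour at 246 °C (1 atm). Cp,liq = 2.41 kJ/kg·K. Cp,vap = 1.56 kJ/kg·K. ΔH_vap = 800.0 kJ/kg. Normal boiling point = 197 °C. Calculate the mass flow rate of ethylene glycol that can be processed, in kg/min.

Δh = 2.41×(197−154) + 800.0 + 1.56×(246−197) = 980.07 kJ/kg
Q = 152000 W = 152 kJ/s = 9120 kJ/min
ṁ = Q/Δh = 9120 / 980.07 = 9.3055 kg/min

ṁ = 9.31 kg/min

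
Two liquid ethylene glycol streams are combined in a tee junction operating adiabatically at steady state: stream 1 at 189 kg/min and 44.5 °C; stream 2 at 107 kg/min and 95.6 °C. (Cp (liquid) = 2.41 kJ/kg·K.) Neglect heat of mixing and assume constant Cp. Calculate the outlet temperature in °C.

T_out = 63.0 °C

No heat crosses the boundary, so H_out = H_in.
T_out = Σ ṁᵢCp,ᵢTᵢ / Σ ṁᵢCp,ᵢ
      = 44922 / 713.36 = 62.972 °C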